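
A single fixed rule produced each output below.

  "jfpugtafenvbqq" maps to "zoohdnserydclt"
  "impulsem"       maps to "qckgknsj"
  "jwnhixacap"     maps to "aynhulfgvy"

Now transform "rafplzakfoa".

The transformation: shift every letter 2 places backward in the alphabet (wrapping around), then move the last 3 characters to the front (rotate right by 3).
For "rafplzakfoa", step one produces "pydnjxyidmy"; step two turns that into "dmypydnjxyi".

dmypydnjxyi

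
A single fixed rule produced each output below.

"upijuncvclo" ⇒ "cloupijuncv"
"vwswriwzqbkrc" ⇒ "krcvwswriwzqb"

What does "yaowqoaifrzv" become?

rzvyaowqoaif

Looking at the pairs, the operation is to move the last 3 characters to the front (rotate right by 3).
Applying that to "yaowqoaifrzv" gives "rzvyaowqoaif".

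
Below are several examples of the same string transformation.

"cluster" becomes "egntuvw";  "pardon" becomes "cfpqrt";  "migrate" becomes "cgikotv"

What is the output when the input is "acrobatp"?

ccdeqrtv

The pattern: shift every letter 2 places forward in the alphabet (wrapping around), then sort the characters into alphabetical order.
Working it through for "acrobatp": intermediate "cetqdcvr", final "ccdeqrtv".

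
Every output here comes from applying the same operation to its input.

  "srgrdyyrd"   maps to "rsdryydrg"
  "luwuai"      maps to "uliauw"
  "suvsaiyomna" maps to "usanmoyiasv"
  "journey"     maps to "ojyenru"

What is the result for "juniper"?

The pattern: move the first 2 characters to the end (rotate left by 2), then reverse the string.
On "juniper": the first step gives "niperju", and the second then gives "ujrepin".
(Check on "journey": → "urneyjo" → "ojyenru" ✓)

ujrepin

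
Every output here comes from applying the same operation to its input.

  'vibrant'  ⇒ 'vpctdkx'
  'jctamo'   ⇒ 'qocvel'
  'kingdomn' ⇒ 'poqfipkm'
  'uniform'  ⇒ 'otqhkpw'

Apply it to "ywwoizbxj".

What's happening: reverse the string, then shift every letter 2 places forward in the alphabet (wrapping around).
Applying both steps to "ywwoizbxj": "jxbziowwy", then "lzdbkqyya".

lzdbkqyya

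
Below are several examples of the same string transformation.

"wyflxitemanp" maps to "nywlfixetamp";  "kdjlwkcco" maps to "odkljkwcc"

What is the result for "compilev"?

The rule is to swap each adjacent pair of characters (1↔2, 3↔4, ...), then move the last character to the front.
On "compilev" that produces "eocpmliv".

eocpmliv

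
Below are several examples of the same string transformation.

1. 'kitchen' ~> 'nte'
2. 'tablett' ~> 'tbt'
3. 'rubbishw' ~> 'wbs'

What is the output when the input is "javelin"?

The transformation: move the last character to the front, then keep one character in every 3, starting at position 1 (positions 1st, 4th, 7th, ...).
"javelin" → "njaveli" → "nvi".
(Check on "tablett": → "ttablet" → "tbt" ✓)

nvi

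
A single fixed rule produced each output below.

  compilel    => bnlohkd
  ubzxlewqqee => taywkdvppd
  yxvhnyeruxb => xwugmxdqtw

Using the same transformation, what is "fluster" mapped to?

Each output is the input with this applied: shift every letter 1 place backward in the alphabet (wrapping around), then delete the last character.
"fluster" → "ektrsdq" → "ektrsd".

ektrsd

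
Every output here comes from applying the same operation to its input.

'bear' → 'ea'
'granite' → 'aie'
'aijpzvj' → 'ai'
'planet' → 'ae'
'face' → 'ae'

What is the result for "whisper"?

Looking at the pairs, the operation is to keep only the vowels.
Doing the same to "whisper": "ie".

ie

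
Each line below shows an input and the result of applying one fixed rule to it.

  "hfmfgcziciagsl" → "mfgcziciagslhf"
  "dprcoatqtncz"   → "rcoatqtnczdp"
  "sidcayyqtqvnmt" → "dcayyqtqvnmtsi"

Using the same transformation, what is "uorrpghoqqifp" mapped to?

rrpghoqqifpuo

Rule — move the first 2 characters to the end (rotate left by 2).
Doing the same to "uorrpghoqqifp": "rrpghoqqifpuo".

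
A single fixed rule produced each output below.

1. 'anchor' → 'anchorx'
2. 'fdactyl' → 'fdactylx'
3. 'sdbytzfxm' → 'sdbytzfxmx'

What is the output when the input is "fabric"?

fabricx

Looking at the pairs, the operation is to append "x".
For "fabric" the result is "fabricx".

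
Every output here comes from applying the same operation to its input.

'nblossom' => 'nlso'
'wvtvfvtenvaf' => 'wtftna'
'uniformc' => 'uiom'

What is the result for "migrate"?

What's happening: keep every other character starting from the first (positions 1st, 3rd, 5th, ...).
For "migrate" the result is "mgae".

mgae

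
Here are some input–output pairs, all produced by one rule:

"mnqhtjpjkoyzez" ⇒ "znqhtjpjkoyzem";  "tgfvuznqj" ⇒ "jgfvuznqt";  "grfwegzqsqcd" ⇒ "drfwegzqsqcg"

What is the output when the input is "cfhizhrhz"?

The pattern: swap the first and last characters.
"cfhizhrhz" → "zfhizhrhc".

zfhizhrhc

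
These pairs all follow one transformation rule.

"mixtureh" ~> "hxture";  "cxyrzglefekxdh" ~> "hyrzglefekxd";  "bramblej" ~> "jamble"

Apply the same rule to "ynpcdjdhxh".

hpcdjdhx

Looking at the pairs, the operation is to delete the first 2 characters, then move the last character to the front.
"ynpcdjdhxh" → "pcdjdhxh" → "hpcdjdhx".
(Check on "cxyrzglefekxdh": → "yrzglefekxdh" → "hyrzglefekxd" ✓)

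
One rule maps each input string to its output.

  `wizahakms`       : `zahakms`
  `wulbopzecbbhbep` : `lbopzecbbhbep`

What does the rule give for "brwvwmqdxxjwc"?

What's happening: delete the first 2 characters.
For "brwvwmqdxxjwc" the result is "wvwmqdxxjwc".

wvwmqdxxjwc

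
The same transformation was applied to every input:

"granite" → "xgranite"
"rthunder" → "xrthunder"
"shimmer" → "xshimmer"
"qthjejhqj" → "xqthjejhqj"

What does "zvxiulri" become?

xzvxiulri

The rule is to prepend "x".
So "zvxiulri" becomes "xzvxiulri".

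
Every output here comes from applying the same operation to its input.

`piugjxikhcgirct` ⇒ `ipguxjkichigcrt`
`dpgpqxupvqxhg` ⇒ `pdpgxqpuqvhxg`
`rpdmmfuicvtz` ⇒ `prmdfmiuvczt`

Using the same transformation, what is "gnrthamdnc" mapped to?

Rule — swap each adjacent pair of characters (1↔2, 3↔4, ...).
So "gnrthamdnc" becomes "ngtrahdmcn".

ngtrahdmcn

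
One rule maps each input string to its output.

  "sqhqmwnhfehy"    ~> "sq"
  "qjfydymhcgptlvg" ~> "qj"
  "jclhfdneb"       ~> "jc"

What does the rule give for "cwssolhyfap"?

cw

What's happening: keep only the first 2 characters.
On "cwssolhyfap" that produces "cw".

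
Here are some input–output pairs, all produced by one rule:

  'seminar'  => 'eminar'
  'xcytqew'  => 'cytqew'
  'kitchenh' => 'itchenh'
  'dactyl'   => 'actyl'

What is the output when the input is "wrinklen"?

rinklen

The pattern: delete the first character.
So "wrinklen" becomes "rinklen".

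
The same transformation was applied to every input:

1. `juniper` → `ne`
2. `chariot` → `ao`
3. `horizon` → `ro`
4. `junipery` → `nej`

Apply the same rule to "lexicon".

In each case the input is transformed by: move the first character to the end, then keep one character in every 3, starting at position 2 (positions 2nd, 5th, 8th, ...).
Working it through for "lexicon": intermediate "exiconl", final "xo".

xo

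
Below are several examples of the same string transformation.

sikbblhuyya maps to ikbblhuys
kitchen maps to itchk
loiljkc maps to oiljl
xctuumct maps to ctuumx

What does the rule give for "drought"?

rougd

The pattern: delete the last 2 characters, then move the first character to the end.
Applying both steps to "drought": "droug", then "rougd".
(Check on "loiljkc": → "loilj" → "oiljl" ✓)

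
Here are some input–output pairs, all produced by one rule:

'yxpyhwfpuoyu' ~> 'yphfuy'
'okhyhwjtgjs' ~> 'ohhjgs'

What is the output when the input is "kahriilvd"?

khild

What's happening: keep every other character starting from the first (positions 1st, 3rd, 5th, ...).
So "kahriilvd" becomes "khild".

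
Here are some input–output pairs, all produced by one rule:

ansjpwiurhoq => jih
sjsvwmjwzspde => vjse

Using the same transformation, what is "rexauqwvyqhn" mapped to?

awq

What's happening: delete the first 2 characters, then keep one character in every 3, starting at position 2 (positions 2nd, 5th, 8th, ...).
Applying both steps to "rexauqwvyqhn": "xauqwvyqhn", then "awq".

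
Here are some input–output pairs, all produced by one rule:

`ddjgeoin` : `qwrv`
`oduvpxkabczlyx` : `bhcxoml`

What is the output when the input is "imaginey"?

vnvr

What's happening: shift every letter 13 places forward in the alphabet (wrapping around) — i.e. ROT13, then keep every other character starting from the first (positions 1st, 3rd, 5th, ...).
For "imaginey", step one produces "vzntvarl"; step two turns that into "vnvr".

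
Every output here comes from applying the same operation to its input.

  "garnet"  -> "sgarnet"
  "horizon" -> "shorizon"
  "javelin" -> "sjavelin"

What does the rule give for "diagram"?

The rule is to prepend "s".
Applying that to "diagram" gives "sdiagram".

sdiagram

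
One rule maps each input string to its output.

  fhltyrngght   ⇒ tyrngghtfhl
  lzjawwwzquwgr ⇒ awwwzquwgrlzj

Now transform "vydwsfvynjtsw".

In each case the input is transformed by: move the first 3 characters to the end (rotate left by 3).
On "vydwsfvynjtsw" that produces "wsfvynjtswvyd".

wsfvynjtswvyd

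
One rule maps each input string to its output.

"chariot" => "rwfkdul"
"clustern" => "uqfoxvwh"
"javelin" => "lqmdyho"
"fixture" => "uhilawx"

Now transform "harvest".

Rule — shift every letter 3 places forward in the alphabet (wrapping around), then move the last 2 characters to the front (rotate right by 2).
Applying both steps to "harvest": "kduyhvw", then "vwkduyh".
(Check on "fixture": → "ilawxuh" → "uhilawx" ✓)

vwkduyh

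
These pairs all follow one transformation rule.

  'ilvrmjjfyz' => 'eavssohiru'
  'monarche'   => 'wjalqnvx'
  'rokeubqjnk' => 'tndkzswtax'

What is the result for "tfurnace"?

In each case the input is transformed by: shift every letter 9 places forward in the alphabet (wrapping around), then move the first 2 characters to the end (rotate left by 2).
Working it through for "tfurnace": intermediate "codawjln", final "dawjlnco".

dawjlnco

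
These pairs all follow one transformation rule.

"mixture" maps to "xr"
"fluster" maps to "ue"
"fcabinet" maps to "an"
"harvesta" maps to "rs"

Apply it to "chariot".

In each case the input is transformed by: keep one character in every 3, starting at position 3 (positions 3rd, 6th, 9th, ...).
For "chariot" the result is "ao".

ao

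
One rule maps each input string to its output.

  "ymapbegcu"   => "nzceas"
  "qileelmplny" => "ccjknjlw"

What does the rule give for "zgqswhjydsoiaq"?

In each case the input is transformed by: shift every letter 2 places backward in the alphabet (wrapping around), then delete the first 3 characters.
Working it through for "zgqswhjydsoiaq": intermediate "xeoqufhwbqmgyo", final "qufhwbqmgyo".

qufhwbqmgyo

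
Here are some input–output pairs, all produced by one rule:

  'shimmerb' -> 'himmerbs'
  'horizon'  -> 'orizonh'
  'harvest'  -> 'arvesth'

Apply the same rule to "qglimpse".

glimpseq

Rule — move the first character to the end.
"qglimpse" → "glimpseq".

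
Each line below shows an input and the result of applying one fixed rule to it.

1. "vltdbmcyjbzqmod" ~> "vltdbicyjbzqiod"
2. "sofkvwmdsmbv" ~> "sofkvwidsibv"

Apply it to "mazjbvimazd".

What's happening: replace every "m" with "i".
"mazjbvimazd" → "iazjbviiazd".

iazjbviiazd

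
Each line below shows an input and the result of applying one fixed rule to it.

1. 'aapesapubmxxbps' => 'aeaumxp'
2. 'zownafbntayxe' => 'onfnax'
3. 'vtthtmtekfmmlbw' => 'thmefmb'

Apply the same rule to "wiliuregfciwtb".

iirgcwb

Looking at the pairs, the operation is to keep every other character starting from the second (positions 2nd, 4th, 6th, ...).
Applying that to "wiliuregfciwtb" gives "iirgcwb".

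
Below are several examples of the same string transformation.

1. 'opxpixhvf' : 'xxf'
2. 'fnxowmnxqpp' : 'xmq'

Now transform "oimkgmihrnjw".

Rule — keep one character in every 3, starting at position 3 (positions 3rd, 6th, 9th, ...).
For "oimkgmihrnjw" the result is "mmrw".

mmrw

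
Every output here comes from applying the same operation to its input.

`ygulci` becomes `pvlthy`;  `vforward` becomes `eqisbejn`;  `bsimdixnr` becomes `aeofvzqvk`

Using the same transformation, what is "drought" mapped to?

In each case the input is transformed by: move the last 2 characters to the front (rotate right by 2), then shift every letter 13 places forward in the alphabet (wrapping around) — i.e. ROT13.
"drought" → "htdroug" → "ugqebht".

ugqebht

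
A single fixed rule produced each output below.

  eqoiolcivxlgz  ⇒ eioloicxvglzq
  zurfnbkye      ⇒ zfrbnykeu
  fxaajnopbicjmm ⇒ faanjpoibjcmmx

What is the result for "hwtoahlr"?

hotharlw

The rule is to swap each adjacent pair of characters (1↔2, 3↔4, ...), then move the first character to the end.
For "hwtoahlr", step one produces "whotharl"; step two turns that into "hotharlw".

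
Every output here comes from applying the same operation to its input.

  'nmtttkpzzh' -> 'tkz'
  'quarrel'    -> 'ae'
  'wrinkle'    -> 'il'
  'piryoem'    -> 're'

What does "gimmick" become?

mc

Each output is the input with this applied: keep one character in every 3, starting at position 3 (positions 3rd, 6th, 9th, ...).
"gimmick" → "mc".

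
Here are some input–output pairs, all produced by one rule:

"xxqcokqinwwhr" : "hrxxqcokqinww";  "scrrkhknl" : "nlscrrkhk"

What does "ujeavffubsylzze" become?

Looking at the pairs, the operation is to move the last 2 characters to the front (rotate right by 2).
So "ujeavffubsylzze" becomes "zeujeavffubsylz".

zeujeavffubsylz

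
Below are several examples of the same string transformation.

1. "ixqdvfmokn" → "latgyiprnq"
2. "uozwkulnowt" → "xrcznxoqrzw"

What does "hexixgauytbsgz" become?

khalajdxbwevjc

The pattern: shift every letter 3 places forward in the alphabet (wrapping around).
On "hexixgauytbsgz" that produces "khalajdxbwevjc".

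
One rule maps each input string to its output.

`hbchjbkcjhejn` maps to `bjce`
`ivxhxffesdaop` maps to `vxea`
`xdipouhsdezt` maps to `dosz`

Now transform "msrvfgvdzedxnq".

Rule — keep one character in every 3, starting at position 2 (positions 2nd, 5th, 8th, ...).
So "msrvfgvdzedxnq" becomes "sfddq".

sfddq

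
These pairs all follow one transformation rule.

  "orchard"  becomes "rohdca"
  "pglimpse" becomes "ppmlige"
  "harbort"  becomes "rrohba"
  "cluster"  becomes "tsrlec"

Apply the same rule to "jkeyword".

wrokjed

Looking at the pairs, the operation is to sort the characters into reverse alphabetical order, then delete the first character.
On "jkeyword": the first step gives "ywrokjed", and the second then gives "wrokjed".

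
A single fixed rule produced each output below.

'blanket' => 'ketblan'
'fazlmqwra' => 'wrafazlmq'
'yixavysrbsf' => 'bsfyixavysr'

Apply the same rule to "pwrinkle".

klepwrin

Each output is the input with this applied: move the last 3 characters to the front (rotate right by 3).
So "pwrinkle" becomes "klepwrin".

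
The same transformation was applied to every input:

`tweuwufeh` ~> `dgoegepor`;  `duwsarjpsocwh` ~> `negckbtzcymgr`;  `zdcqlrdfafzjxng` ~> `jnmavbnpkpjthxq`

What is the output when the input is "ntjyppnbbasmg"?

The pattern: shift every letter 10 places forward in the alphabet (wrapping around).
Applying that to "ntjyppnbbasmg" gives "xdtizzxllkcwq".

xdtizzxllkcwq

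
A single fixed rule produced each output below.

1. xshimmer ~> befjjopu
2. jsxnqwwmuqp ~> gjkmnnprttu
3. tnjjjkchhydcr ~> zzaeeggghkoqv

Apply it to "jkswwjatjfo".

Looking at the pairs, the operation is to sort the characters into alphabetical order, then shift every letter 3 places backward in the alphabet (wrapping around).
Working it through for "jkswwjatjfo": intermediate "afjjjkostww", final "xcggghlpqtt".

xcggghlpqtt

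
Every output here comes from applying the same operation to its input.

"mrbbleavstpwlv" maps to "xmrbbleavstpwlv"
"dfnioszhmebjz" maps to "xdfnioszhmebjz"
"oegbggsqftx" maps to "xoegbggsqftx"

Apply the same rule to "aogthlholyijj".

The rule is to prepend "x".
Doing the same to "aogthlholyijj": "xaogthlholyijj".

xaogthlholyijj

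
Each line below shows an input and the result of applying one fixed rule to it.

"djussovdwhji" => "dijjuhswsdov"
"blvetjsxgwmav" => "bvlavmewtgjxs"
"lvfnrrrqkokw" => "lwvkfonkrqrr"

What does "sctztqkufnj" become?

In each case the input is transformed by: take characters alternately from the front and the back (1st, last, 2nd, 2nd-last, ...).
For "sctztqkufnj" the result is "sjcntfzutkq".

sjcntfzutkq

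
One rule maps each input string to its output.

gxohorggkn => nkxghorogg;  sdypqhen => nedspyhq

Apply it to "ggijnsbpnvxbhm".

mhggjisnpbvnbx

The rule is to swap each adjacent pair of characters (1↔2, 3↔4, ...), then move the last 2 characters to the front (rotate right by 2).
On "ggijnsbpnvxbhm": the first step gives "ggjisnpbvnbxmh", and the second then gives "mhggjisnpbvnbx".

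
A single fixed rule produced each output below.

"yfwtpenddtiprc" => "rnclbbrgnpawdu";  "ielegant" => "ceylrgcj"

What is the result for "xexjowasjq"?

hmuyqhovcv

Looking at the pairs, the operation is to shift every letter 2 places backward in the alphabet (wrapping around), then move the first 3 characters to the end (rotate left by 3).
For "xexjowasjq", step one produces "vcvhmuyqho"; step two turns that into "hmuyqhovcv".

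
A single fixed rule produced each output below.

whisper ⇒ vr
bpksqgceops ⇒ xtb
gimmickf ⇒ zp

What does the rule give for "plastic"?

What's happening: keep one character in every 3, starting at position 3 (positions 3rd, 6th, 9th, ...), then shift every letter 13 places forward in the alphabet (wrapping around) — i.e. ROT13.
For "plastic", step one produces "ai"; step two turns that into "nv".

nv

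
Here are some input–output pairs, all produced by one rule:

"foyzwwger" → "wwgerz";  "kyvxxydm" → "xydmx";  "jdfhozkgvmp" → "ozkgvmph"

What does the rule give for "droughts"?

ghtsu

Looking at the pairs, the operation is to delete the first 3 characters, then move the first character to the end.
"droughts" → "ghtsu".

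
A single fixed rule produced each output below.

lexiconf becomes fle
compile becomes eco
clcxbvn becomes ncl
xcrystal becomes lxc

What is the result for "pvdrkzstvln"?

npv

What's happening: move the last character to the front, then keep only the first 3 characters.
Working it through for "pvdrkzstvln": intermediate "npvdrkzstvl", final "npv".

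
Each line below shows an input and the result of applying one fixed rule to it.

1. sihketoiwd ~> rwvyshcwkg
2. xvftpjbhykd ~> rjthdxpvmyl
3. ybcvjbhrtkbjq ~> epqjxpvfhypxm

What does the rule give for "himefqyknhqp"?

dwastemybvev

Each output is the input with this applied: swap the first and last characters, then shift every letter 12 places backward in the alphabet (wrapping around).
"himefqyknhqp" → "pimefqyknhqh" → "dwastemybvev".
(Check on "ybcvjbhrtkbjq": → "qbcvjbhrtkbjy" → "epqjxpvfhypxm" ✓)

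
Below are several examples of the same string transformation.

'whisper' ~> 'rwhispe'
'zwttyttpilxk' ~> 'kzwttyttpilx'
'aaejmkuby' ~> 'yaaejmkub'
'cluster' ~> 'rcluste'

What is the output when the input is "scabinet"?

In each case the input is transformed by: move the last character to the front.
Doing the same to "scabinet": "tscabine".

tscabine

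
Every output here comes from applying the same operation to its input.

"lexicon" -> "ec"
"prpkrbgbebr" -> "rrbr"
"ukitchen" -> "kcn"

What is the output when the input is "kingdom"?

The pattern: keep one character in every 3, starting at position 2 (positions 2nd, 5th, 8th, ...).
For "kingdom" the result is "id".

id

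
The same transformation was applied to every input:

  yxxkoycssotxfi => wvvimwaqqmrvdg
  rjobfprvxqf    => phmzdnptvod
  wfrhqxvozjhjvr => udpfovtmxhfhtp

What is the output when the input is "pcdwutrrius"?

nabusrppgsq

The rule is to shift every letter 2 places backward in the alphabet (wrapping around).
Doing the same to "pcdwutrrius": "nabusrppgsq".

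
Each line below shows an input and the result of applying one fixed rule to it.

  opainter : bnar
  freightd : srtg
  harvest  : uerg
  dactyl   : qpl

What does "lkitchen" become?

What's happening: shift every letter 13 places forward in the alphabet (wrapping around) — i.e. ROT13, then keep every other character starting from the first (positions 1st, 3rd, 5th, ...).
Applying both steps to "lkitchen": "yxvgpura", then "yvpr".

yvpr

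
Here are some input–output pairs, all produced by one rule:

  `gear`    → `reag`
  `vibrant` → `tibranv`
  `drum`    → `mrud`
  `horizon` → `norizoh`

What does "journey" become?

yournej

Looking at the pairs, the operation is to swap the first and last characters.
"journey" → "yournej".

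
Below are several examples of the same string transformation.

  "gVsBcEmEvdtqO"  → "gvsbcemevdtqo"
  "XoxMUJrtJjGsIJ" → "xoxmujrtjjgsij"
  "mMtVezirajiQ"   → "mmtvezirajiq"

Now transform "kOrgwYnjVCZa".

The pattern: convert every letter to lowercase.
"kOrgwYnjVCZa" → "korgwynjvcza".

korgwynjvcza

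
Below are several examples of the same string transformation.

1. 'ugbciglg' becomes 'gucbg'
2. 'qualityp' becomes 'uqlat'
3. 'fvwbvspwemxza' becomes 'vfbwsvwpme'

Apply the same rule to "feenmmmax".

Looking at the pairs, the operation is to swap each adjacent pair of characters (1↔2, 3↔4, ...), then delete the last 3 characters.
Doing the same to "feenmmmax": "efnemm".
(Check on "ugbciglg": → "gucbgigl" → "gucbg" ✓)

efnemm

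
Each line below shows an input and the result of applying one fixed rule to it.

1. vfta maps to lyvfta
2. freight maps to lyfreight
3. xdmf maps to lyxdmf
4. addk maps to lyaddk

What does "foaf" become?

lyfoaf

The pattern: prepend "ly".
On "foaf" that produces "lyfoaf".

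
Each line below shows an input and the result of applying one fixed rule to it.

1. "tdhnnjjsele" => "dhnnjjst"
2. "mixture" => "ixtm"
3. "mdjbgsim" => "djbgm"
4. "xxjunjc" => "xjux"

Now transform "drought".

roud

In each case the input is transformed by: delete the last 3 characters, then move the first character to the end.
Applying both steps to "drought": "drou", then "roud".
(Check on "tdhnnjjsele": → "tdhnnjjs" → "dhnnjjst" ✓)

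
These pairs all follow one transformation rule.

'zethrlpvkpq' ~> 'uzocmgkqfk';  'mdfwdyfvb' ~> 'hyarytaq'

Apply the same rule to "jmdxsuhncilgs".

Looking at the pairs, the operation is to shift every letter 5 places backward in the alphabet (wrapping around), then delete the last character.
Starting from "jmdxsuhncilgs": after the first operation, "ehysnpcixdgbn"; after the second, "ehysnpcixdgb".

ehysnpcixdgb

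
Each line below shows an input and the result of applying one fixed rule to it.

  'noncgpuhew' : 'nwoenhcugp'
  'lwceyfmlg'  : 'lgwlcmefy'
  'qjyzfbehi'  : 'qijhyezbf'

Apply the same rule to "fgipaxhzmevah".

fhgaivpeamxzh

Each output is the input with this applied: take characters alternately from the front and the back (1st, last, 2nd, 2nd-last, ...).
Applying that to "fgipaxhzmevah" gives "fhgaivpeamxzh".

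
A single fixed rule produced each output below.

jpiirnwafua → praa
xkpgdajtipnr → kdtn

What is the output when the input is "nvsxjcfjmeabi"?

Each output is the input with this applied: keep one character in every 3, starting at position 2 (positions 2nd, 5th, 8th, ...).
Applying that to "nvsxjcfjmeabi" gives "vjja".

vjja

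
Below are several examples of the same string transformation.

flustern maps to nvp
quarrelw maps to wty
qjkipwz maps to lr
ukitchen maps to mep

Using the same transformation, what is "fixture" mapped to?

What's happening: shift every letter 2 places forward in the alphabet (wrapping around), then keep one character in every 3, starting at position 2 (positions 2nd, 5th, 8th, ...).
Working it through for "fixture": intermediate "hkzvwtg", final "kw".

kw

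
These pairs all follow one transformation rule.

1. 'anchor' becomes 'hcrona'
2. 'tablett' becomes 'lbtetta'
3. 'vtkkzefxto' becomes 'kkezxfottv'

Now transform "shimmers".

Rule — move the first 2 characters to the end (rotate left by 2), then swap each adjacent pair of characters (1↔2, 3↔4, ...).
Starting from "shimmers": after the first operation, "immerssh"; after the second, "miemsrhs".

miemsrhs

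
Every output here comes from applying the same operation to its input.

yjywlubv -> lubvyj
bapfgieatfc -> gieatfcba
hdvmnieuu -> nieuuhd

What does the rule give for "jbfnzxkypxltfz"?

Looking at the pairs, the operation is to move the first 2 characters to the end (rotate left by 2), then delete the first 2 characters.
"jbfnzxkypxltfz" → "fnzxkypxltfzjb" → "zxkypxltfzjb".

zxkypxltfzjb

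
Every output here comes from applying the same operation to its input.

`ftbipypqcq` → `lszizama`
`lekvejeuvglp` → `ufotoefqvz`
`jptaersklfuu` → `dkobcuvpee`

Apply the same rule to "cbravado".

bkfkny

What's happening: shift every letter 10 places forward in the alphabet (wrapping around), then delete the first 2 characters.
Applying both steps to "cbravado": "mlbkfkny", then "bkfkny".
(Check on "jptaersklfuu": → "tzdkobcuvpee" → "dkobcuvpee" ✓)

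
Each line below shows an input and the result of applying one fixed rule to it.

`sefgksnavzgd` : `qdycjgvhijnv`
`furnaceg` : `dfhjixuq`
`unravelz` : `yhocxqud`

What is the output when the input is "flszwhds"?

zkgviovc

Looking at the pairs, the operation is to shift every letter 3 places forward in the alphabet (wrapping around), then swap the front and back halves of the string.
Applying both steps to "flszwhds": "iovczkgv", then "zkgviovc".
(Check on "sefgksnavzgd": → "vhijnvqdycjg" → "qdycjgvhijnv" ✓)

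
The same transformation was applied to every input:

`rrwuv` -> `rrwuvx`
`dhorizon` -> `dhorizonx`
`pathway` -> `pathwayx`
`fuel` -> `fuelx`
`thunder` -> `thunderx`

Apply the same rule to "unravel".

Each output is the input with this applied: append "x".
Doing the same to "unravel": "unravelx".

unravelx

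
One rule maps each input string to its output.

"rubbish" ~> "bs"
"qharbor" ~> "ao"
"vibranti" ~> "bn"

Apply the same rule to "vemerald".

Each output is the input with this applied: keep one character in every 3, starting at position 3 (positions 3rd, 6th, 9th, ...).
Applying that to "vemerald" gives "ma".

ma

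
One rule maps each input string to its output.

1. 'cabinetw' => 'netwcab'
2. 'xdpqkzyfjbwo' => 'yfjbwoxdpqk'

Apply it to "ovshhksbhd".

ksbhdovsh

In each case the input is transformed by: swap the front and back halves of the string, then delete the last character.
Applying both steps to "ovshhksbhd": "ksbhdovshh", then "ksbhdovsh".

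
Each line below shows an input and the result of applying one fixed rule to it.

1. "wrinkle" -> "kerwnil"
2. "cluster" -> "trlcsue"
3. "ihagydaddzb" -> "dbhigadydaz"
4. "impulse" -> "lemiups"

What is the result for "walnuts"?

usawnlt

In each case the input is transformed by: swap each adjacent pair of characters (1↔2, 3↔4, ...), then move the last 2 characters to the front (rotate right by 2).
For "walnuts" the result is "usawnlt".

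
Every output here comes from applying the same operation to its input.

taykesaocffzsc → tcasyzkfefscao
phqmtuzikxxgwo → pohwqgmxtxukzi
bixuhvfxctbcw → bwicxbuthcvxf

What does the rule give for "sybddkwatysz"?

szysbydtdakw

The rule is to take characters alternately from the front and the back (1st, last, 2nd, 2nd-last, ...).
"sybddkwatysz" → "szysbydtdakw".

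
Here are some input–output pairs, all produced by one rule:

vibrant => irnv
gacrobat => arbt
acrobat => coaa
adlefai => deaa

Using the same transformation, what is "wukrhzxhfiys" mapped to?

urzhis

The transformation: move the first character to the end, then keep every other character starting from the first (positions 1st, 3rd, 5th, ...).
Applying both steps to "wukrhzxhfiys": "ukrhzxhfiysw", then "urzhis".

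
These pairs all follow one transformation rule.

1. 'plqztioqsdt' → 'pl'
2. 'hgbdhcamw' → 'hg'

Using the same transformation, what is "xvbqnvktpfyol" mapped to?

The transformation: keep only the first 2 characters.
For "xvbqnvktpfyol" the result is "xv".

xv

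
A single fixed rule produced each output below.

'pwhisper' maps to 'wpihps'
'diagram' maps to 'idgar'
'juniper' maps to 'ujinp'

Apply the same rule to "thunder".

htnud

Looking at the pairs, the operation is to delete the last 2 characters, then swap each adjacent pair of characters (1↔2, 3↔4, ...).
For "thunder", step one produces "thund"; step two turns that into "htnud".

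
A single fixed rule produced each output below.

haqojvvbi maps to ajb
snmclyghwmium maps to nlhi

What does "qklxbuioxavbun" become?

kbovn

In each case the input is transformed by: keep one character in every 3, starting at position 2 (positions 2nd, 5th, 8th, ...).
Doing the same to "qklxbuioxavbun": "kbovn".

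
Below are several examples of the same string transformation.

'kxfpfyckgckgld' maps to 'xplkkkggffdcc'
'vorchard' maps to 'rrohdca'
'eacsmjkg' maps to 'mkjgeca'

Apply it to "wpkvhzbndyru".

ywvurpnkhdb

Each output is the input with this applied: sort the characters into reverse alphabetical order, then delete the first character.
For "wpkvhzbndyru", step one produces "zywvurpnkhdb"; step two turns that into "ywvurpnkhdb".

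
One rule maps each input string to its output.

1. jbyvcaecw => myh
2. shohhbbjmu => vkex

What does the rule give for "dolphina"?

gsq

The transformation: shift every letter 3 places forward in the alphabet (wrapping around), then keep one character in every 3, starting at position 1 (positions 1st, 4th, 7th, ...).
"dolphina" → "gsq".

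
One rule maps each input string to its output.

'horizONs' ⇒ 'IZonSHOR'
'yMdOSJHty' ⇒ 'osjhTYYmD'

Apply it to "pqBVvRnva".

The pattern: move the first 3 characters to the end (rotate left by 3), then flip the case of every letter.
Applying both steps to "pqBVvRnva": "VvRnvapqB", then "vVrNVAPQb".

vVrNVAPQb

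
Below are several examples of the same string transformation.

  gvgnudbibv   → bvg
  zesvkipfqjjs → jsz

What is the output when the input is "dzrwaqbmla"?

lad

Looking at the pairs, the operation is to move the first character to the end, then keep only the last 3 characters.
On "dzrwaqbmla": the first step gives "zrwaqbmlad", and the second then gives "lad".
(Check on "gvgnudbibv": → "vgnudbibvg" → "bvg" ✓)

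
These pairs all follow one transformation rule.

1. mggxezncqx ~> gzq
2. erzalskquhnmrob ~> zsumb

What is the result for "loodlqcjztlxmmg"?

oqzxg

The rule is to keep one character in every 3, starting at position 3 (positions 3rd, 6th, 9th, ...).
For "loodlqcjztlxmmg" the result is "oqzxg".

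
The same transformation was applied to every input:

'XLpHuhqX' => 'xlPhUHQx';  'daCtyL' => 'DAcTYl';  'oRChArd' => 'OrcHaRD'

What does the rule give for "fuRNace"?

FUrnACE

The pattern: flip the case of every letter.
Applying that to "fuRNace" gives "FUrnACE".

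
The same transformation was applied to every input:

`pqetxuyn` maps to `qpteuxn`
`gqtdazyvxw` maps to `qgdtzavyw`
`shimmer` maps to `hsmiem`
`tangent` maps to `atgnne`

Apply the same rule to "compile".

In each case the input is transformed by: swap each adjacent pair of characters (1↔2, 3↔4, ...), then delete the last character.
On "compile": the first step gives "ocpmlie", and the second then gives "ocpmli".

ocpmli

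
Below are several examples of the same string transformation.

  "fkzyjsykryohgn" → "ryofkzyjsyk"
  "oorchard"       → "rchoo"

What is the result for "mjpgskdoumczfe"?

umcmjpgskdo

Looking at the pairs, the operation is to delete the last 3 characters, then move the last 3 characters to the front (rotate right by 3).
"mjpgskdoumczfe" → "umcmjpgskdo".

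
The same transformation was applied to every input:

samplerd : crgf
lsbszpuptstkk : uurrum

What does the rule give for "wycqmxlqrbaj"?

Each output is the input with this applied: keep every other character starting from the second (positions 2nd, 4th, 6th, ...), then shift every letter 2 places forward in the alphabet (wrapping around).
Working it through for "wycqmxlqrbaj": intermediate "yqxqbj", final "aszsdl".

aszsdl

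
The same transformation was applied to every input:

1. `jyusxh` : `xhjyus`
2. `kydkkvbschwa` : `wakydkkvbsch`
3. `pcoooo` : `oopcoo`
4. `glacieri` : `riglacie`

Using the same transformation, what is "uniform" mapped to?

rmunifo

The transformation: move the last 2 characters to the front (rotate right by 2).
On "uniform" that produces "rmunifo".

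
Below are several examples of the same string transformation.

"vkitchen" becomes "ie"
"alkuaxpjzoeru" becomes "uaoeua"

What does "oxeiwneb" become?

What's happening: move the first 2 characters to the end (rotate left by 2), then keep only the vowels.
Working it through for "oxeiwneb": intermediate "eiwnebox", final "eieo".

eieo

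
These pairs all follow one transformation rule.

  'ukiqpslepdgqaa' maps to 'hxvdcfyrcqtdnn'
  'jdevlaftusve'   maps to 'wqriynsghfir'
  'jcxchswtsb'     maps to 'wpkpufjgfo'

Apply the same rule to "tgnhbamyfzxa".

gtauonzlsmkn

Each output is the input with this applied: shift every letter 13 places forward in the alphabet (wrapping around) — i.e. ROT13.
"tgnhbamyfzxa" → "gtauonzlsmkn".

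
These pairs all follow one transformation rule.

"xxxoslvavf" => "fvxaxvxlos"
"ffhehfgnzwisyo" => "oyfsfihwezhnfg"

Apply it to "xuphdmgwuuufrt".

trxfuupuhudwmg

Each output is the input with this applied: move the last character to the front, then take characters alternately from the front and the back (1st, last, 2nd, 2nd-last, ...).
"xuphdmgwuuufrt" → "txuphdmgwuuufr" → "trxfuupuhudwmg".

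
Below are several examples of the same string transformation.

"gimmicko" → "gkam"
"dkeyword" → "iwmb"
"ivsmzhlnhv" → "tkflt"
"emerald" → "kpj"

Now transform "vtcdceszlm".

rbcxk

What's happening: shift every letter 2 places backward in the alphabet (wrapping around), then keep every other character starting from the second (positions 2nd, 4th, 6th, ...).
Applying both steps to "vtcdceszlm": "trabacqxjk", then "rbcxk".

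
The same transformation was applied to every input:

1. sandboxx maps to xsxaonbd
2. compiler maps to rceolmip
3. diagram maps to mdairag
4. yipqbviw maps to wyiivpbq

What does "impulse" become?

eismlpu

The rule is to take characters alternately from the front and the back (1st, last, 2nd, 2nd-last, ...), then swap each adjacent pair of characters (1↔2, 3↔4, ...).
For "impulse", step one produces "iemsplu"; step two turns that into "eismlpu".
(Check on "yipqbviw": → "ywiipvqb" → "wyiivpbq" ✓)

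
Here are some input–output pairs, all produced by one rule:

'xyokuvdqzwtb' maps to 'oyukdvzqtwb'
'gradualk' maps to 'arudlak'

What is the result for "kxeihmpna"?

exhipman

The rule is to delete the first character, then swap each adjacent pair of characters (1↔2, 3↔4, ...).
Applying both steps to "kxeihmpna": "xeihmpna", then "exhipman".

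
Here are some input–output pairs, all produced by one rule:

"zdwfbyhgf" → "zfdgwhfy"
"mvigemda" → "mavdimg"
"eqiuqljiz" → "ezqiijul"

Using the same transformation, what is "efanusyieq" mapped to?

eqfeainyu

Each output is the input with this applied: take characters alternately from the front and the back (1st, last, 2nd, 2nd-last, ...), then delete the last character.
Applying both steps to "efanusyieq": "eqfeainyus", then "eqfeainyu".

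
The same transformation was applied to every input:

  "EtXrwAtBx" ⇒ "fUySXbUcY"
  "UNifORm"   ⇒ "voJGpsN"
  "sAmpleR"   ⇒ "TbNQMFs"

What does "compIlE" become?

The rule is to flip the case of every letter, then shift every letter 1 place forward in the alphabet (wrapping around).
"compIlE" → "DPNQjMf".

DPNQjMf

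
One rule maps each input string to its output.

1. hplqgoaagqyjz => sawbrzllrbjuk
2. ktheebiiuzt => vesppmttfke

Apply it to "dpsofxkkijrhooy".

In each case the input is transformed by: shift every letter 11 places forward in the alphabet (wrapping around).
"dpsofxkkijrhooy" → "oadzqivvtucszzj".

oadzqivvtucszzj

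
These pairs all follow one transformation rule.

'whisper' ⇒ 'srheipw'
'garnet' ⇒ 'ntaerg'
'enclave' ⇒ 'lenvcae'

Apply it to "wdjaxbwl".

xldwjbaw

The pattern: take characters alternately from the front and the back (1st, last, 2nd, 2nd-last, ...), then swap the first and last characters.
Doing the same to "wdjaxbwl": "xldwjbaw".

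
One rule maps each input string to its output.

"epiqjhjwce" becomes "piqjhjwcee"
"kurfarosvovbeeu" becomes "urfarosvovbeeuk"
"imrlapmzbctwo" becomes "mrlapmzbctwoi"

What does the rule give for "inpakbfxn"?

npakbfxni

Rule — move the first character to the end.
"inpakbfxn" → "npakbfxni".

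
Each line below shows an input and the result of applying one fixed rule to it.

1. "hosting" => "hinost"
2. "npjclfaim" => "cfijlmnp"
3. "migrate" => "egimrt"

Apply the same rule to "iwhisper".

hiiprsw

In each case the input is transformed by: sort the characters into alphabetical order, then delete the first character.
So "iwhisper" becomes "hiiprsw".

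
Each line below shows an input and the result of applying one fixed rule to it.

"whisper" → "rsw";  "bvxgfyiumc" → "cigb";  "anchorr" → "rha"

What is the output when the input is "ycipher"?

rpy

The rule is to keep one character in every 3, starting at position 1 (positions 1st, 4th, 7th, ...), then reverse the string.
Starting from "ycipher": after the first operation, "ypr"; after the second, "rpy".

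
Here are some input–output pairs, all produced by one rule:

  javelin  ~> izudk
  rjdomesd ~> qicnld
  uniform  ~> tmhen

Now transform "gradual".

The pattern: shift every letter 1 place backward in the alphabet (wrapping around), then delete the last 2 characters.
Working it through for "gradual": intermediate "fqzctzk", final "fqzct".
(Check on "rjdomesd": → "qicnldrc" → "qicnld" ✓)

fqzct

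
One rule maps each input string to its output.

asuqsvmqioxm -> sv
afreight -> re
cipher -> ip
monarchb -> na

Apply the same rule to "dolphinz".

The rule is to swap the front and back halves of the string, then keep only the last 2 characters.
So "dolphinz" becomes "lp".

lp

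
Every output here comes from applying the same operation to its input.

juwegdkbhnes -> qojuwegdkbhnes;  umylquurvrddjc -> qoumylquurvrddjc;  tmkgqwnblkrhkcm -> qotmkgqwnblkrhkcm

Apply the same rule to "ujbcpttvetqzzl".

The pattern: prepend "qo".
On "ujbcpttvetqzzl" that produces "qoujbcpttvetqzzl".

qoujbcpttvetqzzl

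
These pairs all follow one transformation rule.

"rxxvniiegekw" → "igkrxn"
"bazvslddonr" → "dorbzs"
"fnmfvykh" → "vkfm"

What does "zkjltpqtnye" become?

What's happening: keep every other character starting from the first (positions 1st, 3rd, 5th, ...), then swap the front and back halves of the string.
Working it through for "zkjltpqtnye": intermediate "zjtqne", final "qnezjt".

qnezjt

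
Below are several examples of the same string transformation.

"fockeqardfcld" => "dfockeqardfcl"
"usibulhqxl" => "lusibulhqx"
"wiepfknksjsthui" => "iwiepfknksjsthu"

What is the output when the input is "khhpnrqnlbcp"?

pkhhpnrqnlbc

Each output is the input with this applied: move the last character to the front.
"khhpnrqnlbcp" → "pkhhpnrqnlbc".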